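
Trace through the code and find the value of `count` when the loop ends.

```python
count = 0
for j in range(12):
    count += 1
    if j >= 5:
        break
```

Let's trace through this code step by step.

Initialize: count = 0
Entering loop: for j in range(12):
After iteration 1: j = 0, count = 1
After iteration 2: j = 1, count = 2
After iteration 3: j = 2, count = 3
After iteration 4: j = 3, count = 4
After iteration 5: j = 4, count = 5
After iteration 6: j = 5, count = 6
Loop ends.

Final answer: 6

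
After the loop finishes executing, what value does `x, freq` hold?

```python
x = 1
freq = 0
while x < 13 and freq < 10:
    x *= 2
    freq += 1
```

Let's trace through this code step by step.

Initialize: x = 1
Initialize: freq = 0
Entering loop: while x < 13 and freq < 10:
After iteration 1: x = 2, freq = 1
After iteration 2: x = 4, freq = 2
After iteration 3: x = 8, freq = 3
After iteration 4: x = 16, freq = 4
Loop ends.

Final answer: 16, 4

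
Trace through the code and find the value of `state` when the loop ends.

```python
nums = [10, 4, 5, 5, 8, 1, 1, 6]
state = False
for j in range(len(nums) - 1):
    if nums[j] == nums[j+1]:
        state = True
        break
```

Let's trace through this code step by step.

Initialize: nums = [10, 4, 5, 5, 8, 1, 1, 6]
Initialize: state = False
Entering loop: for j in range(len(nums) - 1):
After iteration 1: j = 0, state = False
After iteration 2: j = 1, state = False
After iteration 3: j = 2, state = True
Loop ends.

Final answer: True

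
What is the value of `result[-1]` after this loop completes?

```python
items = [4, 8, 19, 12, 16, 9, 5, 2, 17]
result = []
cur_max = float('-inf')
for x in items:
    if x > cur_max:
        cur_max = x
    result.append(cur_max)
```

Let's trace through this code step by step.

Initialize: items = [4, 8, 19, 12, 16, 9, 5, 2, 17]
Initialize: result = []
Initialize: cur_max = -inf
Entering loop: for x in items:
After iteration 1: x = 4, result = [4], cur_max = 4
After iteration 2: x = 8, result = [4, 8], cur_max = 8
After iteration 3: x = 19, result = [4, 8, 19], cur_max = 19
After iteration 4: x = 12, result = [4, 8, 19, 19], cur_max = 19
After iteration 5: x = 16, result = [4, 8, 19, 19, 19], cur_max = 19
After iteration 6: x = 9, result = [4, 8, 19, 19, 19, 19], cur_max = 19
After iteration 7: x = 5, result = [4, 8, 19, 19, 19, 19, 19], cur_max = 19
After iteration 8: x = 2, result = [4, 8, 19, 19, 19, 19, 19, 19], cur_max = 19
After iteration 9: x = 17, result = [4, 8, 19, 19, 19, 19, 19, 19, 19], cur_max = 19
Loop ends.
result[-1] = 19

Final answer: 19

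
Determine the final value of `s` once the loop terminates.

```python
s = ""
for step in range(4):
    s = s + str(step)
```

Let's trace through this code step by step.

Initialize: s = ''
Entering loop: for step in range(4):
After iteration 1: step = 0, s = '0'
After iteration 2: step = 1, s = '01'
After iteration 3: step = 2, s = '012'
After iteration 4: step = 3, s = '0123'
Loop ends.

Final answer: '0123'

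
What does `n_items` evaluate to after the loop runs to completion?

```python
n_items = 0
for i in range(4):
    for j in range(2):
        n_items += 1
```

Let's trace through this code step by step.

Initialize: n_items = 0
Entering loop: for i in range(4):
After iteration 1: i = 0, n_items = 2
After iteration 2: i = 1, n_items = 4
After iteration 3: i = 2, n_items = 6
After iteration 4: i = 3, n_items = 8
Loop ends.

Final answer: 8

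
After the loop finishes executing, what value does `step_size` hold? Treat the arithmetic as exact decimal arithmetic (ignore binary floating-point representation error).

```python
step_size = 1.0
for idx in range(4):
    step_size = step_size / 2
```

Let's trace through this code step by step.

Initialize: step_size = 1.0
Entering loop: for idx in range(4):
After iteration 1: idx = 0, step_size = 0.5
After iteration 2: idx = 1, step_size = 0.25
After iteration 3: idx = 2, step_size = 0.125
After iteration 4: idx = 3, step_size = 0.0625
Loop ends.

Final answer: 0.0625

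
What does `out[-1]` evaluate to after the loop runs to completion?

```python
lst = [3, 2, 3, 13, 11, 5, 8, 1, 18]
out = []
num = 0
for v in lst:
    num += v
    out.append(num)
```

Let's trace through this code step by step.

Initialize: lst = [3, 2, 3, 13, 11, 5, 8, 1, 18]
Initialize: out = []
Initialize: num = 0
Entering loop: for v in lst:
After iteration 1: v = 3, out = [3], num = 3
After iteration 2: v = 2, out = [3, 5], num = 5
After iteration 3: v = 3, out = [3, 5, 8], num = 8
After iteration 4: v = 13, out = [3, 5, 8, 21], num = 21
After iteration 5: v = 11, out = [3, 5, 8, 21, 32], num = 32
After iteration 6: v = 5, out = [3, 5, 8, 21, 32, 37], num = 37
After iteration 7: v = 8, out = [3, 5, 8, 21, 32, 37, 45], num = 45
After iteration 8: v = 1, out = [3, 5, 8, 21, 32, 37, 45, 46], num = 46
After iteration 9: v = 18, out = [3, 5, 8, 21, 32, 37, 45, 46, 64], num = 64
Loop ends.
out[-1] = 64

Final answer: 64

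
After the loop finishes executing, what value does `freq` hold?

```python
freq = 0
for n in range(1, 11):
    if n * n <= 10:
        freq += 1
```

Let's trace through this code step by step.

Initialize: freq = 0
Entering loop: for n in range(1, 11):
After iteration 1: n = 1, freq = 1
After iteration 2: n = 2, freq = 2
After iteration 3: n = 3, freq = 3
After iteration 4: n = 4, freq = 3
After iteration 5: n = 5, freq = 3
After iteration 6: n = 6, freq = 3
After iteration 7: n = 7, freq = 3
After iteration 8: n = 8, freq = 3
After iteration 9: n = 9, freq = 3
After iteration 10: n = 10, freq = 3
Loop ends.

Final answer: 3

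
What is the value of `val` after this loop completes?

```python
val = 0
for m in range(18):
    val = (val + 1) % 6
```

Let's trace through this code step by step.

Initialize: val = 0
Entering loop: for m in range(18):
After iteration 1: m = 0, val = 1
After iteration 2: m = 1, val = 2
After iteration 3: m = 2, val = 3
After iteration 4: m = 3, val = 4
After iteration 5: m = 4, val = 5
After iteration 6: m = 5, val = 0
After iteration 7: m = 6, val = 1
After iteration 8: m = 7, val = 2
After iteration 9: m = 8, val = 3
After iteration 10: m = 9, val = 4
After iteration 11: m = 10, val = 5
After iteration 12: m = 11, val = 0
After iteration 13: m = 12, val = 1
After iteration 14: m = 13, val = 2
After iteration 15: m = 14, val = 3
After iteration 16: m = 15, val = 4
After iteration 17: m = 16, val = 5
After iteration 18: m = 17, val = 0
Loop ends.

Final answer: 0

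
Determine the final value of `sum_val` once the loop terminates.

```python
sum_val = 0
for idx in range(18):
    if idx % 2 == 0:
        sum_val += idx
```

Let's trace through this code step by step.

Initialize: sum_val = 0
Entering loop: for idx in range(18):
After iteration 1: idx = 0, sum_val = 0
After iteration 2: idx = 1, sum_val = 0
After iteration 3: idx = 2, sum_val = 2
After iteration 4: idx = 3, sum_val = 2
After iteration 5: idx = 4, sum_val = 6
After iteration 6: idx = 5, sum_val = 6
After iteration 7: idx = 6, sum_val = 12
After iteration 8: idx = 7, sum_val = 12
After iteration 9: idx = 8, sum_val = 20
After iteration 10: idx = 9, sum_val = 20
After iteration 11: idx = 10, sum_val = 30
After iteration 12: idx = 11, sum_val = 30
After iteration 13: idx = 12, sum_val = 42
After iteration 14: idx = 13, sum_val = 42
After iteration 15: idx = 14, sum_val = 56
After iteration 16: idx = 15, sum_val = 56
After iteration 17: idx = 16, sum_val = 72
After iteration 18: idx = 17, sum_val = 72
Loop ends.

Final answer: 72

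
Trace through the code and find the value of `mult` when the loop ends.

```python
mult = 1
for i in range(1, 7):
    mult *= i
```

Let's trace through this code step by step.

Initialize: mult = 1
Entering loop: for i in range(1, 7):
After iteration 1: i = 1, mult = 1
After iteration 2: i = 2, mult = 2
After iteration 3: i = 3, mult = 6
After iteration 4: i = 4, mult = 24
After iteration 5: i = 5, mult = 120
After iteration 6: i = 6, mult = 720
Loop ends.

Final answer: 720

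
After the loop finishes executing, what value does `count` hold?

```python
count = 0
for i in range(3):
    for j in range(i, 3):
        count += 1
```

Let's trace through this code step by step.

Initialize: count = 0
Entering loop: for i in range(3):
After iteration 1: i = 0, count = 3
After iteration 2: i = 1, count = 5
After iteration 3: i = 2, count = 6
Loop ends.

Final answer: 6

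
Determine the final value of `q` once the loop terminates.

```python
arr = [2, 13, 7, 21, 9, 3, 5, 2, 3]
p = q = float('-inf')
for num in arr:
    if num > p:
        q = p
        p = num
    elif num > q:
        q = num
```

Let's trace through this code step by step.

Initialize: arr = [2, 13, 7, 21, 9, 3, 5, 2, 3]
Initialize: p = -inf
Initialize: q = -inf
Entering loop: for num in arr:
After iteration 1: num = 2, p = 2, q = -inf
After iteration 2: num = 13, p = 13, q = 2
After iteration 3: num = 7, p = 13, q = 7
After iteration 4: num = 21, p = 21, q = 13
After iteration 5: num = 9, p = 21, q = 13
After iteration 6: num = 3, p = 21, q = 13
After iteration 7: num = 5, p = 21, q = 13
After iteration 8: num = 2, p = 21, q = 13
After iteration 9: num = 3, p = 21, q = 13
Loop ends.

Final answer: 13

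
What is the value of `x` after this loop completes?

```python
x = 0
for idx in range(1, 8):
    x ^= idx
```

Let's trace through this code step by step.

Initialize: x = 0
Entering loop: for idx in range(1, 8):
After iteration 1: idx = 1, x = 1
After iteration 2: idx = 2, x = 3
After iteration 3: idx = 3, x = 0
After iteration 4: idx = 4, x = 4
After iteration 5: idx = 5, x = 1
After iteration 6: idx = 6, x = 7
After iteration 7: idx = 7, x = 0
Loop ends.

Final answer: 0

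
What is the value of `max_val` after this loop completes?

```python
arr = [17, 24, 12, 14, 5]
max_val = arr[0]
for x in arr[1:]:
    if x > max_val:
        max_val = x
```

Let's trace through this code step by step.

Initialize: arr = [17, 24, 12, 14, 5]
Initialize: max_val = 17
Entering loop: for x in arr[1:]:
After iteration 1: x = 24, max_val = 24
After iteration 2: x = 12, max_val = 24
After iteration 3: x = 14, max_val = 24
After iteration 4: x = 5, max_val = 24
Loop ends.

Final answer: 24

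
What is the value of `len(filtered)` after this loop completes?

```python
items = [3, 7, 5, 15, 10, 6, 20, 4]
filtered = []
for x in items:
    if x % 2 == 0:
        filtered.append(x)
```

Let's trace through this code step by step.

Initialize: items = [3, 7, 5, 15, 10, 6, 20, 4]
Initialize: filtered = []
Entering loop: for x in items:
After iteration 1: x = 3, filtered = []
After iteration 2: x = 7, filtered = []
After iteration 3: x = 5, filtered = []
After iteration 4: x = 15, filtered = []
After iteration 5: x = 10, filtered = [10]
After iteration 6: x = 6, filtered = [10, 6]
After iteration 7: x = 20, filtered = [10, 6, 20]
After iteration 8: x = 4, filtered = [10, 6, 20, 4]
Loop ends.
len(filtered) = 4

Final answer: 4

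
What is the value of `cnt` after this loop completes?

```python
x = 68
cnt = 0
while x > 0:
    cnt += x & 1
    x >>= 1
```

Let's trace through this code step by step.

Initialize: x = 68
Initialize: cnt = 0
Entering loop: while x > 0:
After iteration 1: x = 34, cnt = 0
After iteration 2: x = 17, cnt = 0
After iteration 3: x = 8, cnt = 1
After iteration 4: x = 4, cnt = 1
After iteration 5: x = 2, cnt = 1
After iteration 6: x = 1, cnt = 1
After iteration 7: x = 0, cnt = 2
Loop ends.

Final answer: 2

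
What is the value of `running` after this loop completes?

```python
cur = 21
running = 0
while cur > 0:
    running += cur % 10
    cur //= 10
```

Let's trace through this code step by step.

Initialize: cur = 21
Initialize: running = 0
Entering loop: while cur > 0:
After iteration 1: cur = 2, running = 1
After iteration 2: cur = 0, running = 3
Loop ends.

Final answer: 3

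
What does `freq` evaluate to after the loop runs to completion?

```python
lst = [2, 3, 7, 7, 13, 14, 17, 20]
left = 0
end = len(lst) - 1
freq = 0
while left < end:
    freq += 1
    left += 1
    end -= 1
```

Let's trace through this code step by step.

Initialize: lst = [2, 3, 7, 7, 13, 14, 17, 20]
Initialize: left = 0
Initialize: end = 7
Initialize: freq = 0
Entering loop: while left < end:
After iteration 1: left = 1, end = 6, freq = 1
After iteration 2: left = 2, end = 5, freq = 2
After iteration 3: left = 3, end = 4, freq = 3
After iteration 4: left = 4, end = 3, freq = 4
Loop ends.

Final answer: 4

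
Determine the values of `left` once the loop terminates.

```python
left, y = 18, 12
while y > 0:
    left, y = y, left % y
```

Let's trace through this code step by step.

Initialize: left = 18
Initialize: y = 12
Entering loop: while y > 0:
After iteration 1: left = 12, y = 6
After iteration 2: left = 6, y = 0
Loop ends.

Final answer: 6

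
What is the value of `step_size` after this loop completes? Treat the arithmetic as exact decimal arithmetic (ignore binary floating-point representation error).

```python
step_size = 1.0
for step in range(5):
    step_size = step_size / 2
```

Let's trace through this code step by step.

Initialize: step_size = 1.0
Entering loop: for step in range(5):
After iteration 1: step = 0, step_size = 0.5
After iteration 2: step = 1, step_size = 0.25
After iteration 3: step = 2, step_size = 0.125
After iteration 4: step = 3, step_size = 0.0625
After iteration 5: step = 4, step_size = 0.03125
Loop ends.

Final answer: 0.03125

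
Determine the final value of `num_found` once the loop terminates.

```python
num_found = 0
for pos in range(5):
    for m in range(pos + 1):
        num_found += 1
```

Let's trace through this code step by step.

Initialize: num_found = 0
Entering loop: for pos in range(5):
After iteration 1: pos = 0, num_found = 1, m = 0
After iteration 2: pos = 1, num_found = 3, m = 1
After iteration 3: pos = 2, num_found = 6, m = 2
After iteration 4: pos = 3, num_found = 10, m = 3
After iteration 5: pos = 4, num_found = 15, m = 4
Loop ends.

Final answer: 15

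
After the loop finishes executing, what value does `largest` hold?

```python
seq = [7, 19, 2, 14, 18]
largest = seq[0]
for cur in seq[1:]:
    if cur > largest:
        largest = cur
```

Let's trace through this code step by step.

Initialize: seq = [7, 19, 2, 14, 18]
Initialize: largest = 7
Entering loop: for cur in seq[1:]:
After iteration 1: cur = 19, largest = 19
After iteration 2: cur = 2, largest = 19
After iteration 3: cur = 14, largest = 19
After iteration 4: cur = 18, largest = 19
Loop ends.

Final answer: 19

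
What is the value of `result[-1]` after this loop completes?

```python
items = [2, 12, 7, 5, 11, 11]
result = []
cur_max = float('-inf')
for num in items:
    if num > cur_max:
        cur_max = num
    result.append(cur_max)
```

Let's trace through this code step by step.

Initialize: items = [2, 12, 7, 5, 11, 11]
Initialize: result = []
Initialize: cur_max = -inf
Entering loop: for num in items:
After iteration 1: num = 2, result = [2], cur_max = 2
After iteration 2: num = 12, result = [2, 12], cur_max = 12
After iteration 3: num = 7, result = [2, 12, 12], cur_max = 12
After iteration 4: num = 5, result = [2, 12, 12, 12], cur_max = 12
After iteration 5: num = 11, result = [2, 12, 12, 12, 12], cur_max = 12
After iteration 6: num = 11, result = [2, 12, 12, 12, 12, 12], cur_max = 12
Loop ends.
result[-1] = 12

Final answer: 12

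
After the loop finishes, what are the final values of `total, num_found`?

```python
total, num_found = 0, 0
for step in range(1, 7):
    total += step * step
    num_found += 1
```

Let's trace through this code step by step.

Initialize: total = 0
Initialize: num_found = 0
Entering loop: for step in range(1, 7):
After iteration 1: step = 1, total = 1, num_found = 1
After iteration 2: step = 2, total = 5, num_found = 2
After iteration 3: step = 3, total = 14, num_found = 3
After iteration 4: step = 4, total = 30, num_found = 4
After iteration 5: step = 5, total = 55, num_found = 5
After iteration 6: step = 6, total = 91, num_found = 6
Loop ends.

Final answer: 91, 6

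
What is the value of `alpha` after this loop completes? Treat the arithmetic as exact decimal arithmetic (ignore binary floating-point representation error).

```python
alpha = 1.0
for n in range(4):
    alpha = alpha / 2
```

Let's trace through this code step by step.

Initialize: alpha = 1.0
Entering loop: for n in range(4):
After iteration 1: n = 0, alpha = 0.5
After iteration 2: n = 1, alpha = 0.25
After iteration 3: n = 2, alpha = 0.125
After iteration 4: n = 3, alpha = 0.0625
Loop ends.

Final answer: 0.0625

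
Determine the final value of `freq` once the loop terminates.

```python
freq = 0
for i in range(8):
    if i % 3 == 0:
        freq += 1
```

Let's trace through this code step by step.

Initialize: freq = 0
Entering loop: for i in range(8):
After iteration 1: i = 0, freq = 1
After iteration 2: i = 1, freq = 1
After iteration 3: i = 2, freq = 1
After iteration 4: i = 3, freq = 2
After iteration 5: i = 4, freq = 2
After iteration 6: i = 5, freq = 2
After iteration 7: i = 6, freq = 3
After iteration 8: i = 7, freq = 3
Loop ends.

Final answer: 3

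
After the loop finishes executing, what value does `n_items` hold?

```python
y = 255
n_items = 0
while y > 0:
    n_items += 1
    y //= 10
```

Let's trace through this code step by step.

Initialize: y = 255
Initialize: n_items = 0
Entering loop: while y > 0:
After iteration 1: y = 25, n_items = 1
After iteration 2: y = 2, n_items = 2
After iteration 3: y = 0, n_items = 3
Loop ends.

Final answer: 3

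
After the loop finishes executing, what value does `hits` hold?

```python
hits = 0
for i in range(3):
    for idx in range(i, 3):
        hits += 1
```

Let's trace through this code step by step.

Initialize: hits = 0
Entering loop: for i in range(3):
After iteration 1: i = 0, hits = 3
After iteration 2: i = 1, hits = 5
After iteration 3: i = 2, hits = 6
Loop ends.

Final answer: 6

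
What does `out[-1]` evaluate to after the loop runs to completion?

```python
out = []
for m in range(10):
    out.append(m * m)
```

Let's trace through this code step by step.

Initialize: out = []
Entering loop: for m in range(10):
After iteration 1: m = 0, out = [0]
After iteration 2: m = 1, out = [0, 1]
After iteration 3: m = 2, out = [0, 1, 4]
After iteration 4: m = 3, out = [0, 1, 4, 9]
After iteration 5: m = 4, out = [0, 1, 4, 9, 16]
After iteration 6: m = 5, out = [0, 1, 4, 9, 16, 25]
After iteration 7: m = 6, out = [0, 1, 4, 9, 16, 25, 36]
After iteration 8: m = 7, out = [0, 1, 4, 9, 16, 25, 36, 49]
After iteration 9: m = 8, out = [0, 1, 4, 9, 16, 25, 36, 49, 64]
After iteration 10: m = 9, out = [0, 1, 4, 9, 16, 25, 36, 49, 64, 81]
Loop ends.
out[-1] = 81

Final answer: 81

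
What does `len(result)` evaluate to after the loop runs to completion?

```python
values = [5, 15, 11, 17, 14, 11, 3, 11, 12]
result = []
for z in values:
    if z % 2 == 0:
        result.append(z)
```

Let's trace through this code step by step.

Initialize: values = [5, 15, 11, 17, 14, 11, 3, 11, 12]
Initialize: result = []
Entering loop: for z in values:
After iteration 1: z = 5, result = []
After iteration 2: z = 15, result = []
After iteration 3: z = 11, result = []
After iteration 4: z = 17, result = []
After iteration 5: z = 14, result = [14]
After iteration 6: z = 11, result = [14]
After iteration 7: z = 3, result = [14]
After iteration 8: z = 11, result = [14]
After iteration 9: z = 12, result = [14, 12]
Loop ends.
len(result) = 2

Final answer: 2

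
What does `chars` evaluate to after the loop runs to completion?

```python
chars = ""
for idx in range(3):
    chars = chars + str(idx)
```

Let's trace through this code step by step.

Initialize: chars = ''
Entering loop: for idx in range(3):
After iteration 1: idx = 0, chars = '0'
After iteration 2: idx = 1, chars = '01'
After iteration 3: idx = 2, chars = '012'
Loop ends.

Final answer: '012'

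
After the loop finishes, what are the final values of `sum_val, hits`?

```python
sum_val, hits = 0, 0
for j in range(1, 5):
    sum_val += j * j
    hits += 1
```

Let's trace through this code step by step.

Initialize: sum_val = 0
Initialize: hits = 0
Entering loop: for j in range(1, 5):
After iteration 1: j = 1, sum_val = 1, hits = 1
After iteration 2: j = 2, sum_val = 5, hits = 2
After iteration 3: j = 3, sum_val = 14, hits = 3
After iteration 4: j = 4, sum_val = 30, hits = 4
Loop ends.

Final answer: 30, 4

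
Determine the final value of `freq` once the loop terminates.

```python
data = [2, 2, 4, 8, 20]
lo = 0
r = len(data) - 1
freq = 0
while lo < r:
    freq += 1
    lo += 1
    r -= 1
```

Let's trace through this code step by step.

Initialize: data = [2, 2, 4, 8, 20]
Initialize: lo = 0
Initialize: r = 4
Initialize: freq = 0
Entering loop: while lo < r:
After iteration 1: lo = 1, r = 3, freq = 1
After iteration 2: lo = 2, r = 2, freq = 2
Loop ends.

Final answer: 2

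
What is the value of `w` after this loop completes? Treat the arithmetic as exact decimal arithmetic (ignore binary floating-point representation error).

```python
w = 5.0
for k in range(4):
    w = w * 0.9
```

Let's trace through this code step by step.

Initialize: w = 5.0
Entering loop: for k in range(4):
After iteration 1: k = 0, w = 4.5
After iteration 2: k = 1, w = 4.05
After iteration 3: k = 2, w = 3.645
After iteration 4: k = 3, w = 3.2805
Loop ends.

Final answer: 3.2805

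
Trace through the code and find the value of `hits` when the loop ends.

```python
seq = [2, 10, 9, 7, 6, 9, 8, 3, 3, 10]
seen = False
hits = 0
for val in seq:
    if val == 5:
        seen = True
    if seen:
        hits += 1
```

Let's trace through this code step by step.

Initialize: seq = [2, 10, 9, 7, 6, 9, 8, 3, 3, 10]
Initialize: seen = False
Initialize: hits = 0
Entering loop: for val in seq:
After iteration 1: val = 2, hits = 0
After iteration 2: val = 10, hits = 0
After iteration 3: val = 9, hits = 0
After iteration 4: val = 7, hits = 0
After iteration 5: val = 6, hits = 0
After iteration 6: val = 9, hits = 0
After iteration 7: val = 8, hits = 0
After iteration 8: val = 3, hits = 0
After iteration 9: val = 3, hits = 0
After iteration 10: val = 10, hits = 0
Loop ends.

Final answer: 0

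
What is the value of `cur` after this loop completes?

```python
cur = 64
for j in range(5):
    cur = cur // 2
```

Let's trace through this code step by step.

Initialize: cur = 64
Entering loop: for j in range(5):
After iteration 1: j = 0, cur = 32
After iteration 2: j = 1, cur = 16
After iteration 3: j = 2, cur = 8
After iteration 4: j = 3, cur = 4
After iteration 5: j = 4, cur = 2
Loop ends.

Final answer: 2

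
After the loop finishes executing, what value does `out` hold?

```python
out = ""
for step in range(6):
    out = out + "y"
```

Let's trace through this code step by step.

Initialize: out = ''
Entering loop: for step in range(6):
After iteration 1: step = 0, out = 'y'
After iteration 2: step = 1, out = 'yy'
After iteration 3: step = 2, out = 'yyy'
After iteration 4: step = 3, out = 'yyyy'
After iteration 5: step = 4, out = 'yyyyy'
After iteration 6: step = 5, out = 'yyyyyy'
Loop ends.

Final answer: 'yyyyyy'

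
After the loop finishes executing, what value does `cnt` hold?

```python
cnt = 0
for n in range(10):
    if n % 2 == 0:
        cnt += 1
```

Let's trace through this code step by step.

Initialize: cnt = 0
Entering loop: for n in range(10):
After iteration 1: n = 0, cnt = 1
After iteration 2: n = 1, cnt = 1
After iteration 3: n = 2, cnt = 2
After iteration 4: n = 3, cnt = 2
After iteration 5: n = 4, cnt = 3
After iteration 6: n = 5, cnt = 3
After iteration 7: n = 6, cnt = 4
After iteration 8: n = 7, cnt = 4
After iteration 9: n = 8, cnt = 5
After iteration 10: n = 9, cnt = 5
Loop ends.

Final answer: 5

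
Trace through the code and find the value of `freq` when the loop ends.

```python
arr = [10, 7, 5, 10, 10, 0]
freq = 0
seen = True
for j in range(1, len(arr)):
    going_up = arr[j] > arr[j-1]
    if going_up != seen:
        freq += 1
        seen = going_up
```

Let's trace through this code step by step.

Initialize: arr = [10, 7, 5, 10, 10, 0]
Initialize: freq = 0
Initialize: seen = True
Entering loop: for j in range(1, len(arr)):
After iteration 1: j = 1, freq = 1, seen = False, going_up = False
After iteration 2: j = 2, freq = 1, seen = False, going_up = False
After iteration 3: j = 3, freq = 2, seen = True, going_up = True
After iteration 4: j = 4, freq = 3, seen = False, going_up = False
After iteration 5: j = 5, freq = 3, seen = False, going_up = False
Loop ends.

Final answer: 3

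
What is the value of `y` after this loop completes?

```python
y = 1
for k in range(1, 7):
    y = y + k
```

Let's trace through this code step by step.

Initialize: y = 1
Entering loop: for k in range(1, 7):
After iteration 1: k = 1, y = 2
After iteration 2: k = 2, y = 4
After iteration 3: k = 3, y = 7
After iteration 4: k = 4, y = 11
After iteration 5: k = 5, y = 16
After iteration 6: k = 6, y = 22
Loop ends.

Final answer: 22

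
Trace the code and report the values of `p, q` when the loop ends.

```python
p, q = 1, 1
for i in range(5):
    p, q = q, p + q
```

Let's trace through this code step by step.

Initialize: p = 1
Initialize: q = 1
Entering loop: for i in range(5):
After iteration 1: i = 0, p = 1, q = 2
After iteration 2: i = 1, p = 2, q = 3
After iteration 3: i = 2, p = 3, q = 5
After iteration 4: i = 3, p = 5, q = 8
After iteration 5: i = 4, p = 8, q = 13
Loop ends.

Final answer: 8, 13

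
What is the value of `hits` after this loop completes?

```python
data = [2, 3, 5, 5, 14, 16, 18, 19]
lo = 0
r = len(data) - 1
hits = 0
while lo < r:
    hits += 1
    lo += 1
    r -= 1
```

Let's trace through this code step by step.

Initialize: data = [2, 3, 5, 5, 14, 16, 18, 19]
Initialize: lo = 0
Initialize: r = 7
Initialize: hits = 0
Entering loop: while lo < r:
After iteration 1: lo = 1, r = 6, hits = 1
After iteration 2: lo = 2, r = 5, hits = 2
After iteration 3: lo = 3, r = 4, hits = 3
After iteration 4: lo = 4, r = 3, hits = 4
Loop ends.

Final answer: 4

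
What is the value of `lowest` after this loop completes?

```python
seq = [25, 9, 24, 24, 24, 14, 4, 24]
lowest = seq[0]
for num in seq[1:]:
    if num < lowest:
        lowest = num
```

Let's trace through this code step by step.

Initialize: seq = [25, 9, 24, 24, 24, 14, 4, 24]
Initialize: lowest = 25
Entering loop: for num in seq[1:]:
After iteration 1: num = 9, lowest = 9
After iteration 2: num = 24, lowest = 9
After iteration 3: num = 24, lowest = 9
After iteration 4: num = 24, lowest = 9
After iteration 5: num = 14, lowest = 9
After iteration 6: num = 4, lowest = 4
After iteration 7: num = 24, lowest = 4
Loop ends.

Final answer: 4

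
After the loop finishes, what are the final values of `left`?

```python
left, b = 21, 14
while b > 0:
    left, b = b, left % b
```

Let's trace through this code step by step.

Initialize: left = 21
Initialize: b = 14
Entering loop: while b > 0:
After iteration 1: left = 14, b = 7
After iteration 2: left = 7, b = 0
Loop ends.

Final answer: 7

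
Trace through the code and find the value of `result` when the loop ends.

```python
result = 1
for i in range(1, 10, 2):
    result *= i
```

Let's trace through this code step by step.

Initialize: result = 1
Entering loop: for i in range(1, 10, 2):
After iteration 1: i = 1, result = 1
After iteration 2: i = 3, result = 3
After iteration 3: i = 5, result = 15
After iteration 4: i = 7, result = 105
After iteration 5: i = 9, result = 945
Loop ends.

Final answer: 945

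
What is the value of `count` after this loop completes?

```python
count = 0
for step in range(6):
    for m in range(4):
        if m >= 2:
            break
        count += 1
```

Let's trace through this code step by step.

Initialize: count = 0
Entering loop: for step in range(6):
After iteration 1: step = 0, count = 2
After iteration 2: step = 1, count = 4
After iteration 3: step = 2, count = 6
After iteration 4: step = 3, count = 8
After iteration 5: step = 4, count = 10
After iteration 6: step = 5, count = 12
Loop ends.

Final answer: 12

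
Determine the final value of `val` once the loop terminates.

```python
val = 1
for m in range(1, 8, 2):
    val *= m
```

Let's trace through this code step by step.

Initialize: val = 1
Entering loop: for m in range(1, 8, 2):
After iteration 1: m = 1, val = 1
After iteration 2: m = 3, val = 3
After iteration 3: m = 5, val = 15
After iteration 4: m = 7, val = 105
Loop ends.

Final answer: 105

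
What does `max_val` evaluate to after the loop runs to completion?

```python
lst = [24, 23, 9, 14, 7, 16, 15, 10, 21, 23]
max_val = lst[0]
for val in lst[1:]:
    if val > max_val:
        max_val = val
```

Let's trace through this code step by step.

Initialize: lst = [24, 23, 9, 14, 7, 16, 15, 10, 21, 23]
Initialize: max_val = 24
Entering loop: for val in lst[1:]:
After iteration 1: val = 23, max_val = 24
After iteration 2: val = 9, max_val = 24
After iteration 3: val = 14, max_val = 24
After iteration 4: val = 7, max_val = 24
After iteration 5: val = 16, max_val = 24
After iteration 6: val = 15, max_val = 24
After iteration 7: val = 10, max_val = 24
After iteration 8: val = 21, max_val = 24
After iteration 9: val = 23, max_val = 24
Loop ends.

Final answer: 24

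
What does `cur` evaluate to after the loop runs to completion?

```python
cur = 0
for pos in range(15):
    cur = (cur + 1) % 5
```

Let's trace through this code step by step.

Initialize: cur = 0
Entering loop: for pos in range(15):
After iteration 1: pos = 0, cur = 1
After iteration 2: pos = 1, cur = 2
After iteration 3: pos = 2, cur = 3
After iteration 4: pos = 3, cur = 4
After iteration 5: pos = 4, cur = 0
After iteration 6: pos = 5, cur = 1
After iteration 7: pos = 6, cur = 2
After iteration 8: pos = 7, cur = 3
After iteration 9: pos = 8, cur = 4
After iteration 10: pos = 9, cur = 0
After iteration 11: pos = 10, cur = 1
After iteration 12: pos = 11, cur = 2
After iteration 13: pos = 12, cur = 3
After iteration 14: pos = 13, cur = 4
After iteration 15: pos = 14, cur = 0
Loop ends.

Final answer: 0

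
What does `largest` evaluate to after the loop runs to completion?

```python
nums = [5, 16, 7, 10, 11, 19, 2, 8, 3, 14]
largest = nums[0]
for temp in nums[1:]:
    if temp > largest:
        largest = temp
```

Let's trace through this code step by step.

Initialize: nums = [5, 16, 7, 10, 11, 19, 2, 8, 3, 14]
Initialize: largest = 5
Entering loop: for temp in nums[1:]:
After iteration 1: temp = 16, largest = 16
After iteration 2: temp = 7, largest = 16
After iteration 3: temp = 10, largest = 16
After iteration 4: temp = 11, largest = 16
After iteration 5: temp = 19, largest = 19
After iteration 6: temp = 2, largest = 19
After iteration 7: temp = 8, largest = 19
After iteration 8: temp = 3, largest = 19
After iteration 9: temp = 14, largest = 19
Loop ends.

Final answer: 19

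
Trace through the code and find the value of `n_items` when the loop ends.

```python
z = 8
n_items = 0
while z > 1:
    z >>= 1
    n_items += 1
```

Let's trace through this code step by step.

Initialize: z = 8
Initialize: n_items = 0
Entering loop: while z > 1:
After iteration 1: z = 4, n_items = 1
After iteration 2: z = 2, n_items = 2
After iteration 3: z = 1, n_items = 3
Loop ends.

Final answer: 3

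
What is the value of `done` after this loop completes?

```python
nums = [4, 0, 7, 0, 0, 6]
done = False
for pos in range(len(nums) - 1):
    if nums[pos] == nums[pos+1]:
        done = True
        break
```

Let's trace through this code step by step.

Initialize: nums = [4, 0, 7, 0, 0, 6]
Initialize: done = False
Entering loop: for pos in range(len(nums) - 1):
After iteration 1: pos = 0, done = False
After iteration 2: pos = 1, done = False
After iteration 3: pos = 2, done = False
After iteration 4: pos = 3, done = True
Loop ends.

Final answer: True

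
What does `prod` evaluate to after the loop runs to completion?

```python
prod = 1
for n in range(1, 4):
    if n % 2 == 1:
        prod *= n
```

Let's trace through this code step by step.

Initialize: prod = 1
Entering loop: for n in range(1, 4):
After iteration 1: n = 1, prod = 1
After iteration 2: n = 2, prod = 1
After iteration 3: n = 3, prod = 3
Loop ends.

Final answer: 3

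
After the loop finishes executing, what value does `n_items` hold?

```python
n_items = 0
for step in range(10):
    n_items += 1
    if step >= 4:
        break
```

Let's trace through this code step by step.

Initialize: n_items = 0
Entering loop: for step in range(10):
After iteration 1: step = 0, n_items = 1
After iteration 2: step = 1, n_items = 2
After iteration 3: step = 2, n_items = 3
After iteration 4: step = 3, n_items = 4
After iteration 5: step = 4, n_items = 5
Loop ends.

Final answer: 5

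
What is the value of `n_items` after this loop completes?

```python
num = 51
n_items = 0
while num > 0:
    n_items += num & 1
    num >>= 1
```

Let's trace through this code step by step.

Initialize: num = 51
Initialize: n_items = 0
Entering loop: while num > 0:
After iteration 1: num = 25, n_items = 1
After iteration 2: num = 12, n_items = 2
After iteration 3: num = 6, n_items = 2
After iteration 4: num = 3, n_items = 2
After iteration 5: num = 1, n_items = 3
After iteration 6: num = 0, n_items = 4
Loop ends.

Final answer: 4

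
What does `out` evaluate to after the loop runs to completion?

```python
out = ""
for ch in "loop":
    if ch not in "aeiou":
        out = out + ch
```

Let's trace through this code step by step.

Initialize: out = ''
Entering loop: for ch in "loop":
After iteration 1: ch = 'l', out = 'l'
After iteration 2: ch = 'o', out = 'l'
After iteration 3: ch = 'o', out = 'l'
After iteration 4: ch = 'p', out = 'lp'
Loop ends.

Final answer: 'lp'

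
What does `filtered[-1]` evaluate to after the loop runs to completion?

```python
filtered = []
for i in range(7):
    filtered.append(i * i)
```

Let's trace through this code step by step.

Initialize: filtered = []
Entering loop: for i in range(7):
After iteration 1: i = 0, filtered = [0]
After iteration 2: i = 1, filtered = [0, 1]
After iteration 3: i = 2, filtered = [0, 1, 4]
After iteration 4: i = 3, filtered = [0, 1, 4, 9]
After iteration 5: i = 4, filtered = [0, 1, 4, 9, 16]
After iteration 6: i = 5, filtered = [0, 1, 4, 9, 16, 25]
After iteration 7: i = 6, filtered = [0, 1, 4, 9, 16, 25, 36]
Loop ends.
filtered[-1] = 36

Final answer: 36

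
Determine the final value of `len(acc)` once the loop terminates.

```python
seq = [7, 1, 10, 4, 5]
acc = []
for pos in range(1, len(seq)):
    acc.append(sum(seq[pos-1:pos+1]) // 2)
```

Let's trace through this code step by step.

Initialize: seq = [7, 1, 10, 4, 5]
Initialize: acc = []
Entering loop: for pos in range(1, len(seq)):
After iteration 1: pos = 1, acc = [4]
After iteration 2: pos = 2, acc = [4, 5]
After iteration 3: pos = 3, acc = [4, 5, 7]
After iteration 4: pos = 4, acc = [4, 5, 7, 4]
Loop ends.
len(acc) = 4

Final answer: 4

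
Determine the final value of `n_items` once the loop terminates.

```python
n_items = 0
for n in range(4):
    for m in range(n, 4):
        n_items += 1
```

Let's trace through this code step by step.

Initialize: n_items = 0
Entering loop: for n in range(4):
After iteration 1: n = 0, n_items = 4
After iteration 2: n = 1, n_items = 7
After iteration 3: n = 2, n_items = 9
After iteration 4: n = 3, n_items = 10
Loop ends.

Final answer: 10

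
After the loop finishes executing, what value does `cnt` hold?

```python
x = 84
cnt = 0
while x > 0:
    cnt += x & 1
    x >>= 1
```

Let's trace through this code step by step.

Initialize: x = 84
Initialize: cnt = 0
Entering loop: while x > 0:
After iteration 1: x = 42, cnt = 0
After iteration 2: x = 21, cnt = 0
After iteration 3: x = 10, cnt = 1
After iteration 4: x = 5, cnt = 1
After iteration 5: x = 2, cnt = 2
After iteration 6: x = 1, cnt = 2
After iteration 7: x = 0, cnt = 3
Loop ends.

Final answer: 3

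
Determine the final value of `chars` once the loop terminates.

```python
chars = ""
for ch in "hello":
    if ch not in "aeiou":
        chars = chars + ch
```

Let's trace through this code step by step.

Initialize: chars = ''
Entering loop: for ch in "hello":
After iteration 1: ch = 'h', chars = 'h'
After iteration 2: ch = 'e', chars = 'h'
After iteration 3: ch = 'l', chars = 'hl'
After iteration 4: ch = 'l', chars = 'hll'
After iteration 5: ch = 'o', chars = 'hll'
Loop ends.

Final answer: 'hll'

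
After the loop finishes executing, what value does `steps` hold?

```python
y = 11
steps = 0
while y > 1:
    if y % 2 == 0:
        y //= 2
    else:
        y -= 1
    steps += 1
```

Let's trace through this code step by step.

Initialize: y = 11
Initialize: steps = 0
Entering loop: while y > 1:
After iteration 1: y = 10, steps = 1
After iteration 2: y = 5, steps = 2
After iteration 3: y = 4, steps = 3
After iteration 4: y = 2, steps = 4
After iteration 5: y = 1, steps = 5
Loop ends.

Final answer: 5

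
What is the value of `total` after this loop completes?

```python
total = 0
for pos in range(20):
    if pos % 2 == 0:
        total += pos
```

Let's trace through this code step by step.

Initialize: total = 0
Entering loop: for pos in range(20):
After iteration 1: pos = 0, total = 0
After iteration 2: pos = 1, total = 0
After iteration 3: pos = 2, total = 2
After iteration 4: pos = 3, total = 2
After iteration 5: pos = 4, total = 6
After iteration 6: pos = 5, total = 6
After iteration 7: pos = 6, total = 12
After iteration 8: pos = 7, total = 12
After iteration 9: pos = 8, total = 20
After iteration 10: pos = 9, total = 20
After iteration 11: pos = 10, total = 30
After iteration 12: pos = 11, total = 30
After iteration 13: pos = 12, total = 42
After iteration 14: pos = 13, total = 42
After iteration 15: pos = 14, total = 56
After iteration 16: pos = 15, total = 56
After iteration 17: pos = 16, total = 72
After iteration 18: pos = 17, total = 72
After iteration 19: pos = 18, total = 90
After iteration 20: pos = 19, total = 90
Loop ends.

Final answer: 90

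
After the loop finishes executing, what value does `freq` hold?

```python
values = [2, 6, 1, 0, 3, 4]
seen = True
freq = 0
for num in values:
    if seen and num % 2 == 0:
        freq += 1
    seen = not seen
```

Let's trace through this code step by step.

Initialize: values = [2, 6, 1, 0, 3, 4]
Initialize: seen = True
Initialize: freq = 0
Entering loop: for num in values:
After iteration 1: num = 2, seen = False, freq = 1
After iteration 2: num = 6, seen = True, freq = 1
After iteration 3: num = 1, seen = False, freq = 1
After iteration 4: num = 0, seen = True, freq = 1
After iteration 5: num = 3, seen = False, freq = 1
After iteration 6: num = 4, seen = True, freq = 1
Loop ends.

Final answer: 1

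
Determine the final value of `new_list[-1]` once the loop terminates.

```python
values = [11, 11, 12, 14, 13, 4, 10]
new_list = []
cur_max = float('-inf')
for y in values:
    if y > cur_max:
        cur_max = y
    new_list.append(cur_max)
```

Let's trace through this code step by step.

Initialize: values = [11, 11, 12, 14, 13, 4, 10]
Initialize: new_list = []
Initialize: cur_max = -inf
Entering loop: for y in values:
After iteration 1: y = 11, new_list = [11], cur_max = 11
After iteration 2: y = 11, new_list = [11, 11], cur_max = 11
After iteration 3: y = 12, new_list = [11, 11, 12], cur_max = 12
After iteration 4: y = 14, new_list = [11, 11, 12, 14], cur_max = 14
After iteration 5: y = 13, new_list = [11, 11, 12, 14, 14], cur_max = 14
After iteration 6: y = 4, new_list = [11, 11, 12, 14, 14, 14], cur_max = 14
After iteration 7: y = 10, new_list = [11, 11, 12, 14, 14, 14, 14], cur_max = 14
Loop ends.
new_list[-1] = 14

Final answer: 14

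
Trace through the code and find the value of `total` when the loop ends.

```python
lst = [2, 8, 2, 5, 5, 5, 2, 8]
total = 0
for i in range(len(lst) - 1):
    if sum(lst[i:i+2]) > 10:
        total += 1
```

Let's trace through this code step by step.

Initialize: lst = [2, 8, 2, 5, 5, 5, 2, 8]
Initialize: total = 0
Entering loop: for i in range(len(lst) - 1):
After iteration 1: i = 0, total = 0
After iteration 2: i = 1, total = 0
After iteration 3: i = 2, total = 0
After iteration 4: i = 3, total = 0
After iteration 5: i = 4, total = 0
After iteration 6: i = 5, total = 0
After iteration 7: i = 6, total = 0
Loop ends.

Final answer: 0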